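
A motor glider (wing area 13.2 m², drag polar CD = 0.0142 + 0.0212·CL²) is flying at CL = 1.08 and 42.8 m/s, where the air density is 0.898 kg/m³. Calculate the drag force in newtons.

CD = 0.0142 + 0.0212 × 1.08² = 0.03893
D = ½ρv²S·CD = ½ × 0.898 × 42.8² × 13.2 × 0.03893 = 423 N

D = 423 N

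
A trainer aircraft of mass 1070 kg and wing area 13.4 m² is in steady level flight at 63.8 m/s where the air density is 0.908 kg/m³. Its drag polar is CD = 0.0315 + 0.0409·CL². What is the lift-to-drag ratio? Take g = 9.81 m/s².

L/D = 10.9

Level flight ⇒ L = W = m·g = 1070 × 9.81 = 10497 N.
q = ½ρv² = ½ × 0.908 × 63.8² = 1848 Pa.
Required CL = L/(qS) = 10497/(1848·13.4) = 0.4239.
CD = 0.0315 + 0.0409 × 0.4239² = 0.03885.
L/D = CL/CD = 0.4239 / 0.03885 = 10.9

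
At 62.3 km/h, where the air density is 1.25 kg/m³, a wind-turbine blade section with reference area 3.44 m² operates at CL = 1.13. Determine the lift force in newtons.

L = 728 N

Convert speed: v = 62.3 km/h ÷ 3.6 = 17.31 m/s.
L = ½ρv²S·CL = ½ × 1.25 × 17.31² × 3.44 × 1.13 = 728 N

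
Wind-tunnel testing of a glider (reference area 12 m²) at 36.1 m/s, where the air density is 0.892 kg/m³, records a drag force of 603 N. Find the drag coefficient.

From D = ½ρv²S·CD, rearranging gives CD = 2D/(ρv²S).
CD = 2 × 603 / (0.892 × 36.1² × 12) = 0.0865

CD = 0.0865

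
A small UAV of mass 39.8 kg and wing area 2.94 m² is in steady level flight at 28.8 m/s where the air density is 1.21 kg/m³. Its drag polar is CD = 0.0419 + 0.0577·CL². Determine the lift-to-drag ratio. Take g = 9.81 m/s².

L/D = 5.76

In steady level flight, lift balances weight: W = mg = 39.8 × 9.81 = 390.44 N.
Dynamic pressure q = 0.5 × 1.21 × 28.8² = 501.8 Pa.
CL = 2W/(ρv²S) = 2×390.44/(1.21×28.8²×2.94) = 0.2646.
CD = 0.0419 + 0.0577 × 0.2646² = 0.04594.
L/D = CL/CD = 0.2646 / 0.04594 = 5.76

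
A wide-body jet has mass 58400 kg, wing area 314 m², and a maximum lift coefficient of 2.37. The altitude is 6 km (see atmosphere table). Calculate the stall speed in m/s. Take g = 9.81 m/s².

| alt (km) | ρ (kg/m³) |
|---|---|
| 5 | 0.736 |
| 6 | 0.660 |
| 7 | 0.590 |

V_stall = 48.3 m/s

At 6 km, from the table: ρ = 0.660 kg/m³.
Stall occurs when L = W at CL,max. W = mg = 58400 × 9.81 = 5.729×10^5 N.
From L = ½ρV²S·CL,max = W: V_stall = √(2W/(ρSCL,max)) = √(2·5.729×10^5/(0.66·314·2.37))
V_stall = √2333 = 48.3 m/s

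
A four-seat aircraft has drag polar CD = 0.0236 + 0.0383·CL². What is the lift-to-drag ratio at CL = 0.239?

L/D = 9.27

CD = 0.0236 + 0.0383 × 0.239² = 0.02579
L/D = CL/CD = 0.239 / 0.02579 = 9.27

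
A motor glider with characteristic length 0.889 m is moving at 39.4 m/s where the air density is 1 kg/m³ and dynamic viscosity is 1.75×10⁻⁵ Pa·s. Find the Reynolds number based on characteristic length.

Re = 2×10^6

Re = ρ·v·c/μ = 1 × 39.4 × 0.889 / (1.75×10⁻⁵) = 2×10^6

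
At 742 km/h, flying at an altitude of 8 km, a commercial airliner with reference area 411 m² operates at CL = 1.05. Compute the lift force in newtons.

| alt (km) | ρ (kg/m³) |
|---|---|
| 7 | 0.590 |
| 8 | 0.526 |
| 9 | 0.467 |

L = 4.82×10^6 N

At 8 km, from the table: ρ = 0.526 kg/m³.
Convert speed: v = 742 km/h ÷ 3.6 = 206.1 m/s.
L = ½ρv²S·CL = ½ × 0.526 × 206.1² × 411 × 1.05 = 4.82×10^6 N ≈ 4820 kN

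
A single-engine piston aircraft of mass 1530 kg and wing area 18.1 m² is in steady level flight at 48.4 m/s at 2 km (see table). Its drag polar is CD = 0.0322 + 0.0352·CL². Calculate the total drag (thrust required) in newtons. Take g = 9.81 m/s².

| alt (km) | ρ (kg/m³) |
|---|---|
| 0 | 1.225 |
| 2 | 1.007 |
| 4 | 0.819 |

D = 1060 N

At 2 km, from the table: ρ = 1.007 kg/m³.
In steady level flight, lift balances weight: W = mg = 1530 × 9.81 = 15009 N.
Dynamic pressure q = 0.5 × 1.007 × 48.4² = 1179 Pa.
CL = 2W/(ρv²S) = 2×15009/(1.007×48.4²×18.1) = 0.7031.
CD = 0.0322 + 0.0352 × 0.7031² = 0.0496.
D = q·S·CD = 1179 × 18.1 × 0.0496 = 1059 N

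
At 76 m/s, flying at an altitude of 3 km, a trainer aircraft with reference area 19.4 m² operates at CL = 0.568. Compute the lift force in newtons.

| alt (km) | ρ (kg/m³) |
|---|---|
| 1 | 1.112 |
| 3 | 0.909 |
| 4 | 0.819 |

L = 28900 N

At 3 km, from the table: ρ = 0.909 kg/m³.
L = ½ρv²S·CL = ½ × 0.909 × 76² × 19.4 × 0.568 = 28900 N ≈ 28.9 kN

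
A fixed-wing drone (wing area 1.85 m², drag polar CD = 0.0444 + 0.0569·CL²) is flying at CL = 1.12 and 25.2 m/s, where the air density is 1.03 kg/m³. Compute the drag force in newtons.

D = 70 N

CD = 0.0444 + 0.0569 × 1.12² = 0.1158
D = ½ρv²S·CD = ½ × 1.03 × 25.2² × 1.85 × 0.1158 = 70 N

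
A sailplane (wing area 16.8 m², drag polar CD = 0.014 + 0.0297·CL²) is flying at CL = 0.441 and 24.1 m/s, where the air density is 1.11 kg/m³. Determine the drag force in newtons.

CD = 0.014 + 0.0297 × 0.441² = 0.01978
D = ½ρv²S·CD = ½ × 1.11 × 24.1² × 16.8 × 0.01978 = 107 N

D = 107 N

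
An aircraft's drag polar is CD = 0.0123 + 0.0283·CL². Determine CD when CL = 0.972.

CD = 0.039

CD = 0.0123 + 0.0283 × 0.972² = 0.0123 + 0.02674 = 0.039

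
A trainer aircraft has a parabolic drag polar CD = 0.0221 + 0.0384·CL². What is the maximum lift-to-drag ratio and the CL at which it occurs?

(L/D)max = 17.2, at CL = 0.759

For CD = CD0 + K·CL², (L/D)max occurs at CL* = √(CD0/K) and equals 1/(2√(K·CD0)).
(L/D)max = 1/(2√(0.0384 × 0.0221)) = 1/(2 × 0.02913) = 17.2
CL* = √(0.0221/0.0384) = 0.759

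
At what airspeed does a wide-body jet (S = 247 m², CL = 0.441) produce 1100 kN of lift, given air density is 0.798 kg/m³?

L = ½ρv²S·CL ⇒ v = √(2L/(ρ·S·CL))
v = √(2 × 1.1×10^6 / (0.798 × 247 × 0.441)) = √25310 = 159 m/s

v = 159 m/s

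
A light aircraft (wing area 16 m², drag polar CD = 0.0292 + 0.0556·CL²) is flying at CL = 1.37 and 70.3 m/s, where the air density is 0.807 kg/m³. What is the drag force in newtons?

D = 4260 N

CD = 0.0292 + 0.0556 × 1.37² = 0.1336
D = ½ρv²S·CD = ½ × 0.807 × 70.3² × 16 × 0.1336 = 4260 N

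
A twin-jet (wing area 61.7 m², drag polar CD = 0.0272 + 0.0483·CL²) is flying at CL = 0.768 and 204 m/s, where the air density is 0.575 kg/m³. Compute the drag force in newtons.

CD = 0.0272 + 0.0483 × 0.768² = 0.05569
D = ½ρv²S·CD = ½ × 0.575 × 204² × 61.7 × 0.05569 = 41100 N

D = 41100 N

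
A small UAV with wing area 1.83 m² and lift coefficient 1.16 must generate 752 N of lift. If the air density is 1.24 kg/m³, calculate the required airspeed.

L = ½ρv²S·CL ⇒ v = √(2L/(ρ·S·CL))
v = √(2 × 752 / (1.24 × 1.83 × 1.16)) = √571.4 = 23.9 m/s

v = 23.9 m/s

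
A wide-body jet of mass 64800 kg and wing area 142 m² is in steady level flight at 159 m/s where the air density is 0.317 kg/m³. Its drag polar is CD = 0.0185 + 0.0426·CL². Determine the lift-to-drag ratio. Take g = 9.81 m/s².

Weight W = mg = 64800 × 9.81 = 6.3569×10^5 N; in level flight L = W.
Dynamic pressure q = 0.5 × 0.317 × 159² = 4007 Pa.
Required CL = L/(qS) = 6.3569×10^5/(4007·142) = 1.117.
CD = 0.0185 + 0.0426 × 1.117² = 0.07167.
L/D = CL/CD = 1.117 / 0.07167 = 15.6

L/D = 15.6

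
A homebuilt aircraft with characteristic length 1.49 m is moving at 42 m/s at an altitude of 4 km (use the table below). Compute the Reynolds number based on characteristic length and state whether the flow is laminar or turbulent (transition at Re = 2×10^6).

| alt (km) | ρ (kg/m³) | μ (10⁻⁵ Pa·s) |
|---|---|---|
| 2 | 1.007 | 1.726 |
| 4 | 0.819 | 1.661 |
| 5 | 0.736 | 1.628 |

Re = 3.09×10^6 (turbulent)

At 4 km, from the table: ρ = 0.819 kg/m³, μ = 1.661×10⁻⁵ Pa·s.
Re = ρ·v·c/μ = 0.819 × 42 × 1.49 / (1.661×10⁻⁵) = 3.09×10^6
Since 3.09×10^6 > 2×10^6, the flow is turbulent.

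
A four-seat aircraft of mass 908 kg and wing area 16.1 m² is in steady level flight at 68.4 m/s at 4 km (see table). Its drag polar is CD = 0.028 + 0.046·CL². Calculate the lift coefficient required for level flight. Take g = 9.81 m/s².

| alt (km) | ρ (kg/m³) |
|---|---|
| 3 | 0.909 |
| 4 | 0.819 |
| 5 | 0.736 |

CL = 0.289

At 4 km, from the table: ρ = 0.819 kg/m³.
Weight W = mg = 908 × 9.81 = 8907.5 N; in level flight L = W.
q = ½ρv² = ½ × 0.819 × 68.4² = 1916 Pa.
Required CL = L/(qS) = 8907.5/(1916·16.1) = 0.2888.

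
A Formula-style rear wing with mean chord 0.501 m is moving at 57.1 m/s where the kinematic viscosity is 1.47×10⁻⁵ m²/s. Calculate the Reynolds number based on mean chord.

Re = 1.95×10^6

Re = v·c/ν = 57.1 × 0.501 / (1.47×10⁻⁵) = 1.95×10^6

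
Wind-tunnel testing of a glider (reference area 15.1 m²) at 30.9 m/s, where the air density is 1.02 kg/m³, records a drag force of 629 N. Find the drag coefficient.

CD = 0.0855

From D = ½ρv²S·CD, rearranging gives CD = 2D/(ρv²S).
CD = 2 × 629 / (1.02 × 30.9² × 15.1) = 0.0855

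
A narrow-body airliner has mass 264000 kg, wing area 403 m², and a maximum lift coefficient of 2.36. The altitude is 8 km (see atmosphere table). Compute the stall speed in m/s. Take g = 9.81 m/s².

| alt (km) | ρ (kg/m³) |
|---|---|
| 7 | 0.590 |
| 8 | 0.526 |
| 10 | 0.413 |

V_stall = 102 m/s

At 8 km, from the table: ρ = 0.526 kg/m³.
Stall occurs when L = W at CL,max. W = mg = 264000 × 9.81 = 2.59×10^6 N.
V_stall = √(2W/(ρ·S·CL,max)) = √(2 × 2.59×10^6 / (0.526 × 403 × 2.36))
V_stall = √10350 = 102 m/s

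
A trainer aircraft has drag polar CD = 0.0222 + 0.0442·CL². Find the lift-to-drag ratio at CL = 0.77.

CD = 0.0222 + 0.0442 × 0.77² = 0.04841
L/D = CL/CD = 0.77 / 0.04841 = 15.9

L/D = 15.9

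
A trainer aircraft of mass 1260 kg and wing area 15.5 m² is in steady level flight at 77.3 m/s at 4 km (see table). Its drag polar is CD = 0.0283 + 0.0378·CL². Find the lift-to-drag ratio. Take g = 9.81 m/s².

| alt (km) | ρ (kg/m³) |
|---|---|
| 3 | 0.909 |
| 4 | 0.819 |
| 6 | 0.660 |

At 4 km, from the table: ρ = 0.819 kg/m³.
Weight W = mg = 1260 × 9.81 = 12361 N; in level flight L = W.
q = ½ρv² = ½ × 0.819 × 77.3² = 2447 Pa.
CL = 2W/(ρv²S) = 2×12361/(0.819×77.3²×15.5) = 0.3259.
CD = 0.0283 + 0.0378 × 0.3259² = 0.03231.
L/D = CL/CD = 0.3259 / 0.03231 = 10.1

L/D = 10.1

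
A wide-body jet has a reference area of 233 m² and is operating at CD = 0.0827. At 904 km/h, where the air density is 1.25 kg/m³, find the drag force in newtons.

D = 7.59×10^5 N

Convert speed: v = 904 km/h ÷ 3.6 = 251.1 m/s.
Dynamic pressure q = ½ρv² = ½ × 1.25 × 251.1² = 39410 Pa.
D = q·S·CD = 39410 × 233 × 0.0827 = 7.59×10^5 N ≈ 759 kN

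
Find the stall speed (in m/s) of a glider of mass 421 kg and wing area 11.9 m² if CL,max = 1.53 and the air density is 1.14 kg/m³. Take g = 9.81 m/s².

Weight W = mg = 421 × 9.81 = 4130 N.
V_stall = √(2W/(ρ·S·CL,max)) = √(2 × 4130 / (1.14 × 11.9 × 1.53))
V_stall = √398 = 19.9 m/s

V_stall = 19.9 m/s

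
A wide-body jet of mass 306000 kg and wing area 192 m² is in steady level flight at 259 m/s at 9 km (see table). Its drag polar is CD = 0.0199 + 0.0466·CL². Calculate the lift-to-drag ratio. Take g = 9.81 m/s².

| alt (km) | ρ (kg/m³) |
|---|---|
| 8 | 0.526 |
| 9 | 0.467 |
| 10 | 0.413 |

At 9 km, from the table: ρ = 0.467 kg/m³.
Level flight ⇒ L = W = m·g = 306000 × 9.81 = 3.0019×10^6 N.
Dynamic pressure q = 0.5 × 0.467 × 259² = 15660 Pa.
CL = W/(q·S) = 3.0019×10^6 / (15660 × 192) = 0.9982.
CD = 0.0199 + 0.0466 × 0.9982² = 0.06633.
L/D = CL/CD = 0.9982 / 0.06633 = 15

L/D = 15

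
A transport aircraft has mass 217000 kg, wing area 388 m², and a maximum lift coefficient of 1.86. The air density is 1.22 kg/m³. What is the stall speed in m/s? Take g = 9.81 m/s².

V_stall = 69.5 m/s

At stall, lift equals weight: L = W = m·g = 217000 × 9.81 = 2.129×10^6 N.
From L = ½ρV²S·CL,max = W: V_stall = √(2W/(ρSCL,max)) = √(2·2.129×10^6/(1.22·388·1.86))
V_stall = √4836 = 69.5 m/s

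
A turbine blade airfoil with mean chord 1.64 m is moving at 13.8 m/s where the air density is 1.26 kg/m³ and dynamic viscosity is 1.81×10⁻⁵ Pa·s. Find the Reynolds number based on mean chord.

Re = 1.58×10^6

Re = ρ·v·c/μ = 1.26 × 13.8 × 1.64 / (1.81×10⁻⁵) = 1.58×10^6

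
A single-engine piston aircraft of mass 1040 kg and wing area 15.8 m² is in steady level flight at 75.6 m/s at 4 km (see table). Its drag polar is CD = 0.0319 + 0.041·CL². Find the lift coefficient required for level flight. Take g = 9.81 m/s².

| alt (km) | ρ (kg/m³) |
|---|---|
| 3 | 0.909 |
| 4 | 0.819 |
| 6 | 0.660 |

CL = 0.276

At 4 km, from the table: ρ = 0.819 kg/m³.
Weight W = mg = 1040 × 9.81 = 10202 N; in level flight L = W.
q = ½ρv² = ½ × 0.819 × 75.6² = 2340 Pa.
CL = 2W/(ρv²S) = 2×10202/(0.819×75.6²×15.8) = 0.2759.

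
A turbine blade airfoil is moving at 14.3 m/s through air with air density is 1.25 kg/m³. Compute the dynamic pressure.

q = ½ρv² = ½ × 1.25 × 14.3² = 128 Pa

q = 128 Pa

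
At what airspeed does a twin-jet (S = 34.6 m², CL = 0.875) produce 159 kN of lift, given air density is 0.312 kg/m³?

L = ½ρv²S·CL ⇒ v = √(2L/(ρ·S·CL))
v = √(2 × 1.59×10^5 / (0.312 × 34.6 × 0.875)) = √33670 = 183 m/s

v = 183 m/s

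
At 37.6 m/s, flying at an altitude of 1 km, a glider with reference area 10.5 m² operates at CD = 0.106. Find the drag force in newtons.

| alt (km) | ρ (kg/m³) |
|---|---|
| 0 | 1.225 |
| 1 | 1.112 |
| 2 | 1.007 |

D = 875 N

At 1 km, from the table: ρ = 1.112 kg/m³.
D = ½ρv²S·CD = ½ × 1.112 × 37.6² × 10.5 × 0.106 = 875 N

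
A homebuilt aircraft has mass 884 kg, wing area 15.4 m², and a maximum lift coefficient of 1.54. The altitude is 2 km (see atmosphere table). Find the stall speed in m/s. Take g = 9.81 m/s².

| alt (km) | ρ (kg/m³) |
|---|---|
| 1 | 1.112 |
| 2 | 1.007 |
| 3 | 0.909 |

V_stall = 26.9 m/s

At 2 km, from the table: ρ = 1.007 kg/m³.
Stall occurs when L = W at CL,max. W = mg = 884 × 9.81 = 8672 N.
V_stall = √(2W/(ρ·S·CL,max)) = √(2 × 8672 / (1.007 × 15.4 × 1.54))
V_stall = √726.2 = 26.9 m/s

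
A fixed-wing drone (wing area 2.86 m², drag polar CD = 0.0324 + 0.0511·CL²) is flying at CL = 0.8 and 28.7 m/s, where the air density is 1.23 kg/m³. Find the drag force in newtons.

CD = 0.0324 + 0.0511 × 0.8² = 0.0651
D = ½ρv²S·CD = ½ × 1.23 × 28.7² × 2.86 × 0.0651 = 94.3 N

D = 94.3 N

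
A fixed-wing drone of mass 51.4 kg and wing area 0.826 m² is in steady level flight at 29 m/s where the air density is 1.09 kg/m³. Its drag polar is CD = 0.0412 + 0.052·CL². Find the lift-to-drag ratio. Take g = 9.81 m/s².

L/D = 9.98

In steady level flight, lift balances weight: W = mg = 51.4 × 9.81 = 504.23 N.
q = ½ρv² = ½ × 1.09 × 29² = 458.3 Pa.
CL = 2W/(ρv²S) = 2×504.23/(1.09×29²×0.826) = 1.332.
CD = 0.0412 + 0.052 × 1.332² = 0.1334.
L/D = CL/CD = 1.332 / 0.1334 = 9.98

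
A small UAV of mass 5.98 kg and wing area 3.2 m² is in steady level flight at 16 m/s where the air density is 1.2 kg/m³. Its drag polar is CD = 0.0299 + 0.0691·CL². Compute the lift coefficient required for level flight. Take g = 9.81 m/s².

CL = 0.119

Weight W = mg = 5.98 × 9.81 = 58.664 N; in level flight L = W.
q = ½ρv² = ½ × 1.2 × 16² = 153.6 Pa.
CL = 2W/(ρv²S) = 2×58.664/(1.2×16²×3.2) = 0.1194.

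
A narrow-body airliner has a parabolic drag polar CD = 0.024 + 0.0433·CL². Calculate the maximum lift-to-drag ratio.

(L/D)max = 15.5

For CD = CD0 + K·CL², (L/D)max occurs at CL* = √(CD0/K) and equals 1/(2√(K·CD0)).
(L/D)max = 1/(2√(0.0433 × 0.024)) = 1/(2 × 0.03224) = 15.5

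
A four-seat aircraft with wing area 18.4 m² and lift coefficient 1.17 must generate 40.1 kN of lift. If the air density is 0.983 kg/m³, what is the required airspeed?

v = 61.6 m/s

L = ½ρv²S·CL ⇒ v = √(2L/(ρ·S·CL))
v = √(2 × 40100 / (0.983 × 18.4 × 1.17)) = √3790 = 61.6 m/s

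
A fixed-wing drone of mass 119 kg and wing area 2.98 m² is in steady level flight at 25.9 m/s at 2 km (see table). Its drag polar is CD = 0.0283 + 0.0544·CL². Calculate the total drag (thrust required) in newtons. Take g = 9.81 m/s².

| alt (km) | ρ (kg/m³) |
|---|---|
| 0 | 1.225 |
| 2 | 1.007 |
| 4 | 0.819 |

At 2 km, from the table: ρ = 1.007 kg/m³.
Weight W = mg = 119 × 9.81 = 1167.4 N; in level flight L = W.
Dynamic pressure q = 0.5 × 1.007 × 25.9² = 337.8 Pa.
Required CL = L/(qS) = 1167.4/(337.8·2.98) = 1.16.
CD = 0.0283 + 0.0544 × 1.16² = 0.1015.
D = q·S·CD = 337.8 × 2.98 × 0.1015 = 102.1 N

D = 102 N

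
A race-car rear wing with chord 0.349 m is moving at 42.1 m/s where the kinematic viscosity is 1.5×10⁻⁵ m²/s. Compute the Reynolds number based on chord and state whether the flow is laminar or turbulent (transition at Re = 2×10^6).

Re = 9.8×10^5 (laminar)

Re = v·c/ν = 42.1 × 0.349 / (1.5×10⁻⁵) = 9.8×10^5
Since 9.8×10^5 < 2×10^6, the flow is laminar.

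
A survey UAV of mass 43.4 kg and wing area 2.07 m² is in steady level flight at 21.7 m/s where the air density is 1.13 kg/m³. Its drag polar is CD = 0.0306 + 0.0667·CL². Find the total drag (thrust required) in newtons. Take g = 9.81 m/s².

D = 38.8 N

In steady level flight, lift balances weight: W = mg = 43.4 × 9.81 = 425.75 N.
Dynamic pressure q = 0.5 × 1.13 × 21.7² = 266.1 Pa.
Required CL = L/(qS) = 425.75/(266.1·2.07) = 0.7731.
CD = 0.0306 + 0.0667 × 0.7731² = 0.07046.
D = q·S·CD = 266.1 × 2.07 × 0.07046 = 38.81 N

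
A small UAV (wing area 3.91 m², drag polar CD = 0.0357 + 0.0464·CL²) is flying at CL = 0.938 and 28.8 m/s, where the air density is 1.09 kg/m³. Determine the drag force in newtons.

D = 135 N

CD = 0.0357 + 0.0464 × 0.938² = 0.07652
D = ½ρv²S·CD = ½ × 1.09 × 28.8² × 3.91 × 0.07652 = 135 N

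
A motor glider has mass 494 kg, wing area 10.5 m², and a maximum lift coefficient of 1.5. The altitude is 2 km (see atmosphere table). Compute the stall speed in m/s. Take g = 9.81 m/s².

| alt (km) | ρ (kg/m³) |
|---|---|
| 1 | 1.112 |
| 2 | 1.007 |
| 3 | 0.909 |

V_stall = 24.7 m/s

At 2 km, from the table: ρ = 1.007 kg/m³.
Stall occurs when L = W at CL,max. W = mg = 494 × 9.81 = 4846 N.
From L = ½ρV²S·CL,max = W: V_stall = √(2W/(ρSCL,max)) = √(2·4846/(1.007·10.5·1.5))
V_stall = √611.1 = 24.7 m/s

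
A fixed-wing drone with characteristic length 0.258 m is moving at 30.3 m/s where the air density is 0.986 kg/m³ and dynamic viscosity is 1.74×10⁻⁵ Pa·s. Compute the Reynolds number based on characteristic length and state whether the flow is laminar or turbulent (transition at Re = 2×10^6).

Re = ρ·v·c/μ = 0.986 × 30.3 × 0.258 / (1.74×10⁻⁵) = 4.43×10^5
Since 4.43×10^5 < 2×10^6, the flow is laminar.

Re = 4.43×10^5 (laminar)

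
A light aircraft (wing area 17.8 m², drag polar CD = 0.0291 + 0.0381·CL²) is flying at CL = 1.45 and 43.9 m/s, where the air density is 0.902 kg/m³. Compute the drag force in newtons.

D = 1690 N

CD = 0.0291 + 0.0381 × 1.45² = 0.1092
D = ½ρv²S·CD = ½ × 0.902 × 43.9² × 17.8 × 0.1092 = 1690 N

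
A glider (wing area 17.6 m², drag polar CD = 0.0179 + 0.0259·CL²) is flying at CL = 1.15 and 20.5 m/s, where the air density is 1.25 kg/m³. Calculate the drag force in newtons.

CD = 0.0179 + 0.0259 × 1.15² = 0.05215
D = ½ρv²S·CD = ½ × 1.25 × 20.5² × 17.6 × 0.05215 = 241 N

D = 241 N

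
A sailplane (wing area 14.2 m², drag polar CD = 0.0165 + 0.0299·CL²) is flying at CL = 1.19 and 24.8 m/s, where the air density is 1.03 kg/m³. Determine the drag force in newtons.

CD = 0.0165 + 0.0299 × 1.19² = 0.05884
D = ½ρv²S·CD = ½ × 1.03 × 24.8² × 14.2 × 0.05884 = 265 N

D = 265 N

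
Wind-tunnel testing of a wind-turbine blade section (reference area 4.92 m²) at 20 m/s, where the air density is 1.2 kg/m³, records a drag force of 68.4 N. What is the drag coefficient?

From D = ½ρv²S·CD, rearranging gives CD = 2D/(ρv²S).
CD = 2 × 68.4 / (1.2 × 20² × 4.92) = 0.0579

CD = 0.0579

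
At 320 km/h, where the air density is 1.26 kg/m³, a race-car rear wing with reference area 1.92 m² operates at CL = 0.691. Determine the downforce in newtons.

L = 6600 N

Convert speed: v = 320 km/h ÷ 3.6 = 88.89 m/s.
Dynamic pressure q = ½ρv² = ½ × 1.26 × 88.89² = 4978 Pa.
L = q·S·CL = 4978 × 1.92 × 0.691 = 6600 N ≈ 6.6 kN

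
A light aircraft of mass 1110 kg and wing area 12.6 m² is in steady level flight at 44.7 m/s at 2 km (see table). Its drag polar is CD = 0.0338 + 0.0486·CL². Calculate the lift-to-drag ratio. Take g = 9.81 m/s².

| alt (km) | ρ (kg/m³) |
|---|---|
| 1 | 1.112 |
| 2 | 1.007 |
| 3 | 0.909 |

L/D = 12.3

At 2 km, from the table: ρ = 1.007 kg/m³.
In steady level flight, lift balances weight: W = mg = 1110 × 9.81 = 10889 N.
q = ½ρv² = ½ × 1.007 × 44.7² = 1006 Pa.
CL = 2W/(ρv²S) = 2×10889/(1.007×44.7²×12.6) = 0.859.
CD = 0.0338 + 0.0486 × 0.859² = 0.06966.
L/D = CL/CD = 0.859 / 0.06966 = 12.3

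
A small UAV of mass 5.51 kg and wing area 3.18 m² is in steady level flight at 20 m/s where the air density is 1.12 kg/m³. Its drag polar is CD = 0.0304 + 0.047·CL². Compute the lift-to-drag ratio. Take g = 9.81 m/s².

Weight W = mg = 5.51 × 9.81 = 54.053 N; in level flight L = W.
q = ½ρv² = ½ × 1.12 × 20² = 224 Pa.
Required CL = L/(qS) = 54.053/(224·3.18) = 0.07588.
CD = 0.0304 + 0.047 × 0.07588² = 0.03067.
L/D = CL/CD = 0.07588 / 0.03067 = 2.47

L/D = 2.47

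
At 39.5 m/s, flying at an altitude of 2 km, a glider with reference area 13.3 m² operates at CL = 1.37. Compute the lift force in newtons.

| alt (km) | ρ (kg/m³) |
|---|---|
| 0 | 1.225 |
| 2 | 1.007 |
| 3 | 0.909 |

L = 14300 N

At 2 km, from the table: ρ = 1.007 kg/m³.
L = ½ρv²S·CL = ½ × 1.007 × 39.5² × 13.3 × 1.37 = 14300 N ≈ 14.3 kN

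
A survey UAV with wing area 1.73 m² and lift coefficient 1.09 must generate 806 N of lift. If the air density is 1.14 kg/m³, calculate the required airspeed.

v = 27.4 m/s

L = ½ρv²S·CL ⇒ v = √(2L/(ρ·S·CL))
v = √(2 × 806 / (1.14 × 1.73 × 1.09)) = √749.9 = 27.4 m/s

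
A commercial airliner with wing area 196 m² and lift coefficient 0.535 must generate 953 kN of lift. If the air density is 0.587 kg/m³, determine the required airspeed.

v = 176 m/s

L = ½ρv²S·CL ⇒ v = √(2L/(ρ·S·CL))
v = √(2 × 9.53×10^5 / (0.587 × 196 × 0.535)) = √30970 = 176 m/s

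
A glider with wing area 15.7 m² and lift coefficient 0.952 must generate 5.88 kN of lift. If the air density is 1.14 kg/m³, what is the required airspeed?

v = 26.3 m/s

L = ½ρv²S·CL ⇒ v = √(2L/(ρ·S·CL))
v = √(2 × 5880 / (1.14 × 15.7 × 0.952)) = √690.2 = 26.3 m/s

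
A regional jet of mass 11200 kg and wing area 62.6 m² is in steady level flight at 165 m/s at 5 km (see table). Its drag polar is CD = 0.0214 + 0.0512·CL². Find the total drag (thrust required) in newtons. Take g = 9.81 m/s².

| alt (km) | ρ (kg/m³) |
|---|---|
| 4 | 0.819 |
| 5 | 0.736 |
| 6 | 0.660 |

D = 14400 N

At 5 km, from the table: ρ = 0.736 kg/m³.
Weight W = mg = 11200 × 9.81 = 1.0987×10^5 N; in level flight L = W.
q = ½ρv² = ½ × 0.736 × 165² = 10020 Pa.
CL = W/(q·S) = 1.0987×10^5 / (10020 × 62.6) = 0.1752.
CD = 0.0214 + 0.0512 × 0.1752² = 0.02297.
D = q·S·CD = 10020 × 62.6 × 0.02297 = 14410 N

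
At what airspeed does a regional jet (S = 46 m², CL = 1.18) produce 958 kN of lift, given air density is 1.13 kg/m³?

v = 177 m/s

L = ½ρv²S·CL ⇒ v = √(2L/(ρ·S·CL))
v = √(2 × 9.58×10^5 / (1.13 × 46 × 1.18)) = √31240 = 177 m/s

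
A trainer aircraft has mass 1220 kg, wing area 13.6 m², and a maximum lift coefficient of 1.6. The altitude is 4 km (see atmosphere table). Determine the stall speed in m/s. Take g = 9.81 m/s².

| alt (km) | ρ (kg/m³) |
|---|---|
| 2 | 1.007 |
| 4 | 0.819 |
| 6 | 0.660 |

V_stall = 36.6 m/s

At 4 km, from the table: ρ = 0.819 kg/m³.
Weight W = mg = 1220 × 9.81 = 11970 N.
V_stall = √(2W/(ρ·S·CL,max)) = √(2 × 11970 / (0.819 × 13.6 × 1.6))
V_stall = √1343 = 36.6 m/s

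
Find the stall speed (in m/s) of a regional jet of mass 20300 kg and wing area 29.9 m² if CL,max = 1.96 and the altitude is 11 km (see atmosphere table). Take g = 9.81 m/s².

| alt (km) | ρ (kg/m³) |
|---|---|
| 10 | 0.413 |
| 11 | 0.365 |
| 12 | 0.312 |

V_stall = 136 m/s

At 11 km, from the table: ρ = 0.365 kg/m³.
At stall, lift equals weight: L = W = m·g = 20300 × 9.81 = 1.991×10^5 N.
From L = ½ρV²S·CL,max = W: V_stall = √(2W/(ρSCL,max)) = √(2·1.991×10^5/(0.365·29.9·1.96))
V_stall = √18620 = 136 m/s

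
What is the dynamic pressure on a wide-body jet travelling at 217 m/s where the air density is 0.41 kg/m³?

q = ½ρv² = ½ × 0.41 × 217² = 9650 Pa

q = 9650 Pa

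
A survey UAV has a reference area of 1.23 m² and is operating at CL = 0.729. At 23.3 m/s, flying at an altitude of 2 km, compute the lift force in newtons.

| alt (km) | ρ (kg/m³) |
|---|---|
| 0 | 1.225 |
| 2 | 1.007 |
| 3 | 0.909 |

L = 245 N

At 2 km, from the table: ρ = 1.007 kg/m³.
L = ½ρv²S·CL = ½ × 1.007 × 23.3² × 1.23 × 0.729 = 245 N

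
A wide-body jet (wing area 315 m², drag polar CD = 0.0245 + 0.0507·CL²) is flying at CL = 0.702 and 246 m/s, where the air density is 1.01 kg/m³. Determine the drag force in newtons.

CD = 0.0245 + 0.0507 × 0.702² = 0.04949
D = ½ρv²S·CD = ½ × 1.01 × 246² × 315 × 0.04949 = 4.76×10^5 N

D = 4.76×10^5 N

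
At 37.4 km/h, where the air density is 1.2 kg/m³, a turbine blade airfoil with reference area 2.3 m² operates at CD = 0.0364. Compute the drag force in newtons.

Convert speed: v = 37.4 km/h ÷ 3.6 = 10.39 m/s.
Dynamic pressure q = ½ρv² = ½ × 1.2 × 10.39² = 64.76 Pa.
D = q·S·CD = 64.76 × 2.3 × 0.0364 = 5.42 N

D = 5.42 N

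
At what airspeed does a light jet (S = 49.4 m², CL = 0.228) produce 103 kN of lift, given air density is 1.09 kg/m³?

v = 130 m/s

L = ½ρv²S·CL ⇒ v = √(2L/(ρ·S·CL))
v = √(2 × 1.03×10^5 / (1.09 × 49.4 × 0.228)) = √16780 = 130 m/s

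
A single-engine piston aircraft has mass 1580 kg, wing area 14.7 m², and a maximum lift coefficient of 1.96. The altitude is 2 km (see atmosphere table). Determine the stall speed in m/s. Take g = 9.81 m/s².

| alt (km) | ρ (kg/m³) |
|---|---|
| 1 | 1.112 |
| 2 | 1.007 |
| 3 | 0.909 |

V_stall = 32.7 m/s

At 2 km, from the table: ρ = 1.007 kg/m³.
Weight W = mg = 1580 × 9.81 = 15500 N.
V_stall = √(2W/(ρ·S·CL,max)) = √(2 × 15500 / (1.007 × 14.7 × 1.96))
V_stall = √1068 = 32.7 m/s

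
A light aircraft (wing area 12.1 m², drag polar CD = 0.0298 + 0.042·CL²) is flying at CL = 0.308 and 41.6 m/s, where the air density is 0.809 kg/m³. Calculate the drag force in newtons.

CD = 0.0298 + 0.042 × 0.308² = 0.03378
D = ½ρv²S·CD = ½ × 0.809 × 41.6² × 12.1 × 0.03378 = 286 N

D = 286 N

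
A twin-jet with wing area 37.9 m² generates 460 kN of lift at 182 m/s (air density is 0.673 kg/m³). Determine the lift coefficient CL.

From L = ½ρv²S·CL, rearranging gives CL = 2L/(ρv²S).
CL = 2 × 4.6×10^5 / (0.673 × 182² × 37.9) = 1.09

CL = 1.09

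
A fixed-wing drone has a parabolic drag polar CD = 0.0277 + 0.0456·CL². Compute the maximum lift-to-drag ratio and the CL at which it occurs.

(L/D)max = 14.1, at CL = 0.779

For CD = CD0 + K·CL², (L/D)max occurs at CL* = √(CD0/K) and equals 1/(2√(K·CD0)).
(L/D)max = 1/(2√(0.0456 × 0.0277)) = 1/(2 × 0.03554) = 14.1
CL* = √(0.0277/0.0456) = 0.779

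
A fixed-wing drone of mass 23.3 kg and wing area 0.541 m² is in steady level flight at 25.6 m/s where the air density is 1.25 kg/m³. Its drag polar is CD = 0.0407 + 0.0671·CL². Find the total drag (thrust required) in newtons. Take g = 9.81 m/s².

D = 24.8 N

Weight W = mg = 23.3 × 9.81 = 228.57 N; in level flight L = W.
Dynamic pressure q = 0.5 × 1.25 × 25.6² = 409.6 Pa.
Required CL = L/(qS) = 228.57/(409.6·0.541) = 1.031.
CD = 0.0407 + 0.0671 × 1.031² = 0.1121.
D = q·S·CD = 409.6 × 0.541 × 0.1121 = 24.84 N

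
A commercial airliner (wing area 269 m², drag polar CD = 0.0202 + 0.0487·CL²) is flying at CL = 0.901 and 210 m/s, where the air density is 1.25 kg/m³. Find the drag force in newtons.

CD = 0.0202 + 0.0487 × 0.901² = 0.05973
D = ½ρv²S·CD = ½ × 1.25 × 210² × 269 × 0.05973 = 4.43×10^5 N

D = 4.43×10^5 N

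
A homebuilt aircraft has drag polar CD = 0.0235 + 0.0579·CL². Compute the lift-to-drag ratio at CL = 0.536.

L/D = 13.4

CD = 0.0235 + 0.0579 × 0.536² = 0.04013
L/D = CL/CD = 0.536 / 0.04013 = 13.4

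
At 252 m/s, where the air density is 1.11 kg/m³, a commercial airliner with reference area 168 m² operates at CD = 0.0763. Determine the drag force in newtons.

D = ½ρv²S·CD = ½ × 1.11 × 252² × 168 × 0.0763 = 4.52×10^5 N ≈ 452 kN

D = 4.52×10^5 N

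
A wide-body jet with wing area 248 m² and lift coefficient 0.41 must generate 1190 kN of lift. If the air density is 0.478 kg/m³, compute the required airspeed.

L = ½ρv²S·CL ⇒ v = √(2L/(ρ·S·CL))
v = √(2 × 1.19×10^6 / (0.478 × 248 × 0.41)) = √48970 = 221 m/s

v = 221 m/s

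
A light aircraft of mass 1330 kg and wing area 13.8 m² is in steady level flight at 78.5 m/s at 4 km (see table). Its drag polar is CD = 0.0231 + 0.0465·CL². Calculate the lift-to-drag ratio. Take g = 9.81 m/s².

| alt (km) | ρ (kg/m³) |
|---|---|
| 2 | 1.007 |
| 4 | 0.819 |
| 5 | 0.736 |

L/D = 12.6

At 4 km, from the table: ρ = 0.819 kg/m³.
Weight W = mg = 1330 × 9.81 = 13047 N; in level flight L = W.
q = ½ρv² = ½ × 0.819 × 78.5² = 2523 Pa.
Required CL = L/(qS) = 13047/(2523·13.8) = 0.3747.
CD = 0.0231 + 0.0465 × 0.3747² = 0.02963.
L/D = CL/CD = 0.3747 / 0.02963 = 12.6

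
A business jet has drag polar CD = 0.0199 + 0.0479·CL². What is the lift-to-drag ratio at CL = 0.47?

L/D = 15.4

CD = 0.0199 + 0.0479 × 0.47² = 0.03048
L/D = CL/CD = 0.47 / 0.03048 = 15.4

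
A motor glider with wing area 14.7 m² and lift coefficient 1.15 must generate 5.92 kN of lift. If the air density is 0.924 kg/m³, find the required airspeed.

v = 27.5 m/s

L = ½ρv²S·CL ⇒ v = √(2L/(ρ·S·CL))
v = √(2 × 5920 / (0.924 × 14.7 × 1.15)) = √758 = 27.5 m/s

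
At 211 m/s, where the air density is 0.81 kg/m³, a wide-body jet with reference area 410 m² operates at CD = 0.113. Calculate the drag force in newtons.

D = 8.35×10^5 N

Dynamic pressure q = ½ρv² = ½ × 0.81 × 211² = 18030 Pa.
D = q·S·CD = 18030 × 410 × 0.113 = 8.35×10^5 N ≈ 835 kN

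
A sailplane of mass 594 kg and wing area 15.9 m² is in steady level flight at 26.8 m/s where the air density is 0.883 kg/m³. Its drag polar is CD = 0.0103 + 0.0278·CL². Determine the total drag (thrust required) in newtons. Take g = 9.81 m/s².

D = 239 N

In steady level flight, lift balances weight: W = mg = 594 × 9.81 = 5827.1 N.
q = ½ρv² = ½ × 0.883 × 26.8² = 317.1 Pa.
Required CL = L/(qS) = 5827.1/(317.1·15.9) = 1.156.
CD = 0.0103 + 0.0278 × 1.156² = 0.04743.
D = q·S·CD = 317.1 × 15.9 × 0.04743 = 239.2 N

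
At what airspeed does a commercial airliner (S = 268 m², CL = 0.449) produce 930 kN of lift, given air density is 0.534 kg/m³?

L = ½ρv²S·CL ⇒ v = √(2L/(ρ·S·CL))
v = √(2 × 9.3×10^5 / (0.534 × 268 × 0.449)) = √28950 = 170 m/s

v = 170 m/s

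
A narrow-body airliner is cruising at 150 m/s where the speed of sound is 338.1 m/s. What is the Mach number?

M = 0.444

M = v/a = 150 / 338.1 = 0.444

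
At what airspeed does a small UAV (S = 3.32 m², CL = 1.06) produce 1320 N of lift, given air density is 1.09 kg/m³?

L = ½ρv²S·CL ⇒ v = √(2L/(ρ·S·CL))
v = √(2 × 1320 / (1.09 × 3.32 × 1.06)) = √688.2 = 26.2 m/s

v = 26.2 m/s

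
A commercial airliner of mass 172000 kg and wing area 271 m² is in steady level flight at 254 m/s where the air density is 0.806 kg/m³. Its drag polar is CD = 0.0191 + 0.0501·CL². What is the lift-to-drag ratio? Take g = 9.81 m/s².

Weight W = mg = 172000 × 9.81 = 1.6873×10^6 N; in level flight L = W.
q = ½ρv² = ½ × 0.806 × 254² = 26000 Pa.
Required CL = L/(qS) = 1.6873×10^6/(26000·271) = 0.2395.
CD = 0.0191 + 0.0501 × 0.2395² = 0.02197.
L/D = CL/CD = 0.2395 / 0.02197 = 10.9

L/D = 10.9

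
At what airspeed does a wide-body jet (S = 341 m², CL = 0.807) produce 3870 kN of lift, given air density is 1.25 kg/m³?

v = 150 m/s

L = ½ρv²S·CL ⇒ v = √(2L/(ρ·S·CL))
v = √(2 × 3.87×10^6 / (1.25 × 341 × 0.807)) = √22500 = 150 m/s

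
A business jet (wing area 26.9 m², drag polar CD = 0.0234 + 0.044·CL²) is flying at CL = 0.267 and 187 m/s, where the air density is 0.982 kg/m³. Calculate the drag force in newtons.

CD = 0.0234 + 0.044 × 0.267² = 0.02654
D = ½ρv²S·CD = ½ × 0.982 × 187² × 26.9 × 0.02654 = 12300 N

D = 12300 N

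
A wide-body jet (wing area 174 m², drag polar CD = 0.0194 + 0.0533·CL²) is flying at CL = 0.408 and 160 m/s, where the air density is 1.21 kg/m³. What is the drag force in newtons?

CD = 0.0194 + 0.0533 × 0.408² = 0.02827
D = ½ρv²S·CD = ½ × 1.21 × 160² × 174 × 0.02827 = 76200 N

D = 76200 N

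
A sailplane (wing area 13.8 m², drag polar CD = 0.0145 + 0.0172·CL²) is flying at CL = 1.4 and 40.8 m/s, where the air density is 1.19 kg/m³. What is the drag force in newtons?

CD = 0.0145 + 0.0172 × 1.4² = 0.04821
D = ½ρv²S·CD = ½ × 1.19 × 40.8² × 13.8 × 0.04821 = 659 N

D = 659 N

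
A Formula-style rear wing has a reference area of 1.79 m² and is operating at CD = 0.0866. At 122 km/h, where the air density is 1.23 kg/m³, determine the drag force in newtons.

D = 109 N

Convert speed: v = 122 km/h ÷ 3.6 = 33.89 m/s.
D = ½ρv²S·CD = ½ × 1.23 × 33.89² × 1.79 × 0.0866 = 109 N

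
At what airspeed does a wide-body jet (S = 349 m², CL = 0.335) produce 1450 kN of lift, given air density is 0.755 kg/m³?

v = 181 m/s

L = ½ρv²S·CL ⇒ v = √(2L/(ρ·S·CL))
v = √(2 × 1.45×10^6 / (0.755 × 349 × 0.335)) = √32850 = 181 m/s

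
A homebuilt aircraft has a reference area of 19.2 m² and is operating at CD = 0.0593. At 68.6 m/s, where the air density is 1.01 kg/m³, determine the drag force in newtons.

D = 2710 N

D = ½ρv²S·CD = ½ × 1.01 × 68.6² × 19.2 × 0.0593 = 2710 N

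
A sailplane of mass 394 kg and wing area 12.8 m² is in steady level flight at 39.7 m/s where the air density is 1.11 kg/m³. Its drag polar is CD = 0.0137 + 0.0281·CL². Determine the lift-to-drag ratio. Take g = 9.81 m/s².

L/D = 20.2

Level flight ⇒ L = W = m·g = 394 × 9.81 = 3865.1 N.
q = ½ρv² = ½ × 1.11 × 39.7² = 874.7 Pa.
Required CL = L/(qS) = 3865.1/(874.7·12.8) = 0.3452.
CD = 0.0137 + 0.0281 × 0.3452² = 0.01705.
L/D = CL/CD = 0.3452 / 0.01705 = 20.2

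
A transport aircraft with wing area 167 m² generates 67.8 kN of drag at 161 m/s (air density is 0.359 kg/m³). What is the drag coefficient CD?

From D = ½ρv²S·CD, rearranging gives CD = 2D/(ρv²S).
CD = 2 × 67800 / (0.359 × 161² × 167) = 0.0873

CD = 0.0873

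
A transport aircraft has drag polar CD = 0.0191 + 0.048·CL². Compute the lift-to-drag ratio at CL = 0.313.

CD = 0.0191 + 0.048 × 0.313² = 0.0238
L/D = CL/CD = 0.313 / 0.0238 = 13.1

L/D = 13.1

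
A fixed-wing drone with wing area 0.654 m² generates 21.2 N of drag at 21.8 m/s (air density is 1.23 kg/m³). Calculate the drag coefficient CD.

From D = ½ρv²S·CD, rearranging gives CD = 2D/(ρv²S).
CD = 2 × 21.2 / (1.23 × 21.8² × 0.654) = 0.111

CD = 0.111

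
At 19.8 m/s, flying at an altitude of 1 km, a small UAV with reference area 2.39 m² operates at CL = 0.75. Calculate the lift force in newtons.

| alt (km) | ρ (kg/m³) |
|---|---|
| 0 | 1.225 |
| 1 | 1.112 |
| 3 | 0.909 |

L = 391 N

At 1 km, from the table: ρ = 1.112 kg/m³.
Dynamic pressure q = ½ρv² = ½ × 1.112 × 19.8² = 218 Pa.
L = q·S·CL = 218 × 2.39 × 0.75 = 391 N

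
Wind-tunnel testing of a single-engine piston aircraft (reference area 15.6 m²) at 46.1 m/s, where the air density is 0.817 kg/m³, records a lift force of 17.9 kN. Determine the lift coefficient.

CL = 1.32

From L = ½ρv²S·CL, rearranging gives CL = 2L/(ρv²S).
CL = 2 × 17900 / (0.817 × 46.1² × 15.6) = 1.32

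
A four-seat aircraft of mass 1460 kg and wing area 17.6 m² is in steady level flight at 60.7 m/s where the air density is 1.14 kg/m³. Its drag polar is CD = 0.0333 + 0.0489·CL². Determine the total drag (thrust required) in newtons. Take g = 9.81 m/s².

D = 1500 N

In steady level flight, lift balances weight: W = mg = 1460 × 9.81 = 14323 N.
q = ½ρv² = ½ × 1.14 × 60.7² = 2100 Pa.
CL = 2W/(ρv²S) = 2×14323/(1.14×60.7²×17.6) = 0.3875.
CD = 0.0333 + 0.0489 × 0.3875² = 0.04064.
D = q·S·CD = 2100 × 17.6 × 0.04064 = 1502 N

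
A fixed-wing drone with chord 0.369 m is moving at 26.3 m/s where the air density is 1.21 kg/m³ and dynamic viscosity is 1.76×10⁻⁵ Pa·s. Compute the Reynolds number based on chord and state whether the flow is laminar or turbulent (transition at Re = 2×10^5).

Re = 6.67×10^5 (turbulent)

Re = ρ·v·c/μ = 1.21 × 26.3 × 0.369 / (1.76×10⁻⁵) = 6.67×10^5
Since 6.67×10^5 > 2×10^5, the flow is turbulent.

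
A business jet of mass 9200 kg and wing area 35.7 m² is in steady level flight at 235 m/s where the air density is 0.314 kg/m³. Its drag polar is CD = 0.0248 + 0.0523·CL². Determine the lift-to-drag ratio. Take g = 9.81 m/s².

Level flight ⇒ L = W = m·g = 9200 × 9.81 = 90252 N.
Dynamic pressure q = 0.5 × 0.314 × 235² = 8670 Pa.
CL = 2W/(ρv²S) = 2×90252/(0.314×235²×35.7) = 0.2916.
CD = 0.0248 + 0.0523 × 0.2916² = 0.02925.
L/D = CL/CD = 0.2916 / 0.02925 = 9.97

L/D = 9.97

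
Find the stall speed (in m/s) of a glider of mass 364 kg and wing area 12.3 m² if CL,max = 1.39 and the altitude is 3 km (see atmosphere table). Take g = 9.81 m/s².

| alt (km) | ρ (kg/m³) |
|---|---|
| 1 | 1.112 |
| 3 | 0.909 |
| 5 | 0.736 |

V_stall = 21.4 m/s

At 3 km, from the table: ρ = 0.909 kg/m³.
Stall occurs when L = W at CL,max. W = mg = 364 × 9.81 = 3571 N.
From L = ½ρV²S·CL,max = W: V_stall = √(2W/(ρSCL,max)) = √(2·3571/(0.909·12.3·1.39))
V_stall = √459.5 = 21.4 m/s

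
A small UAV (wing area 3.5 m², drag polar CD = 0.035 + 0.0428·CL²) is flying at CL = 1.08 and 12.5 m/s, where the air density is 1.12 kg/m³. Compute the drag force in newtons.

CD = 0.035 + 0.0428 × 1.08² = 0.08492
D = ½ρv²S·CD = ½ × 1.12 × 12.5² × 3.5 × 0.08492 = 26 N

D = 26 N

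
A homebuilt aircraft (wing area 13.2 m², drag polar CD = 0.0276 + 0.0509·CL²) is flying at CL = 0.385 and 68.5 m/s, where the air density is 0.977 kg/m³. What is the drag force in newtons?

CD = 0.0276 + 0.0509 × 0.385² = 0.03514
D = ½ρv²S·CD = ½ × 0.977 × 68.5² × 13.2 × 0.03514 = 1060 N

D = 1060 N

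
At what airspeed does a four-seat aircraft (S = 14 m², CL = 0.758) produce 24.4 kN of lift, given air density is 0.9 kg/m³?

L = ½ρv²S·CL ⇒ v = √(2L/(ρ·S·CL))
v = √(2 × 24400 / (0.9 × 14 × 0.758)) = √5110 = 71.5 m/s

v = 71.5 m/s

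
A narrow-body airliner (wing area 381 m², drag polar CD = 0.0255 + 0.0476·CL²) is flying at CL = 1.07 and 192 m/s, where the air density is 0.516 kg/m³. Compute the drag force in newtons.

D = 2.9×10^5 N

CD = 0.0255 + 0.0476 × 1.07² = 0.08
D = ½ρv²S·CD = ½ × 0.516 × 192² × 381 × 0.08 = 2.9×10^5 N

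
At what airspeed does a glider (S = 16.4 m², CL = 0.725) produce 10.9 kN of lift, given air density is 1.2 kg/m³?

v = 39.1 m/s

L = ½ρv²S·CL ⇒ v = √(2L/(ρ·S·CL))
v = √(2 × 10900 / (1.2 × 16.4 × 0.725)) = √1528 = 39.1 m/s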